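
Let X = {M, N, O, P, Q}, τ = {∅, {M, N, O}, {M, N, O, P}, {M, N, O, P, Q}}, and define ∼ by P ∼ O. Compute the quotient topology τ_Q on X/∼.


X/∼ = {[M], [N], [O=P], [Q]}; |τ_Q| = 3.

Equivalence classes: [M], [N], [O=P], [Q].
Quotient map π: X → X/∼ sends M ↦ [M], N ↦ [N], O ↦ [O=P], P ↦ [O=P], Q ↦ [Q].
For each subset V ⊆ X/∼, compute π^{-1}(V) ⊆ X and check whether π^{-1}(V) ∈ τ. V is open in τ_Q iff π^{-1}(V) ∈ τ.
  V = {}: π^{-1}(V) = ∅ ∈ τ ✓.
  V = {[M]}: π^{-1}(V) = {M} ∉ τ ✗.
  V = {[N]}: π^{-1}(V) = {N} ∉ τ ✗.
  V = {[M], [N]}: π^{-1}(V) = {M, N} ∉ τ ✗.
  V = {[O=P]}: π^{-1}(V) = {O, P} ∉ τ ✗.
  V = {[M], [O=P]}: π^{-1}(V) = {M, O, P} ∉ τ ✗.
  V = {[N], [O=P]}: π^{-1}(V) = {N, O, P} ∉ τ ✗.
  V = {[M], [N], [O=P]}: π^{-1}(V) = {M, N, O, P} ∈ τ ✓.
  V = {[Q]}: π^{-1}(V) = {Q} ∉ τ ✗.
  V = {[M], [Q]}: π^{-1}(V) = {M, Q} ∉ τ ✗.
  V = {[N], [Q]}: π^{-1}(V) = {N, Q} ∉ τ ✗.
  V = {[M], [N], [Q]}: π^{-1}(V) = {M, N, Q} ∉ τ ✗.
  V = {[O=P], [Q]}: π^{-1}(V) = {O, P, Q} ∉ τ ✗.
  V = {[M], [O=P], [Q]}: π^{-1}(V) = {M, O, P, Q} ∉ τ ✗.
  V = {[N], [O=P], [Q]}: π^{-1}(V) = {N, O, P, Q} ∉ τ ✗.
  V = {[M], [N], [O=P], [Q]}: π^{-1}(V) = {M, N, O, P, Q} ∈ τ ✓.
Open sets in the quotient: τ_Q = {{}, {[M], [N], [O=P]}, {[M], [N], [O=P], [Q]}} (3 elements).


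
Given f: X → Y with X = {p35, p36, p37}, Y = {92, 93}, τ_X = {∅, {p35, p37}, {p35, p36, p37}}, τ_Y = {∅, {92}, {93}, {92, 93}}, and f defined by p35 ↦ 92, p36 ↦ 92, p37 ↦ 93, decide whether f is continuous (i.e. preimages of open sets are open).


f is NOT continuous.

Compute f^{-1}(U) for each U ∈ τ_Y:
  U = ∅: f^{-1}(U) = ∅ ∈ τ_X ✓.
  U = {92}: f^{-1}(U) = {p35, p36} ∉ τ_X ✗.
  U = {93}: f^{-1}(U) = {p37} ∉ τ_X ✗.
  U = {92, 93}: f^{-1}(U) = {p35, p36, p37} ∈ τ_X ✓.
Found U = {92} with f^{-1}(U) = {p35, p36} not in τ_X. Therefore f is NOT continuous.


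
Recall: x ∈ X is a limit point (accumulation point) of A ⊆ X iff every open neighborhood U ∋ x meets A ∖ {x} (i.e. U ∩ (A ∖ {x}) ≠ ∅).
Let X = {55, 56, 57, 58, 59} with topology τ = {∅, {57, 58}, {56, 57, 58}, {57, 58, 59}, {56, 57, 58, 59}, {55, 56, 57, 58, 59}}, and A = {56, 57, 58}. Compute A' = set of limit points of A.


A' = {55, 56, 57, 58, 59}

For each x ∈ X, list the open sets U ∈ τ with x ∈ U, then check whether U ∩ (A ∖ {x}) ≠ ∅ for every such U.
  x = 55: opens ∋ x are {55, 56, 57, 58, 59}; each meets A ∖ {55}, so x IS a limit point.
  x = 56: opens ∋ x are {56, 57, 58}, {56, 57, 58, 59}, {55, 56, 57, 58, 59}; each meets A ∖ {56}, so x IS a limit point.
  x = 57: opens ∋ x are {57, 58}, {56, 57, 58}, {57, 58, 59}, {56, 57, 58, 59}, {55, 56, 57, 58, 59}; each meets A ∖ {57}, so x IS a limit point.
  x = 58: opens ∋ x are {57, 58}, {56, 57, 58}, {57, 58, 59}, {56, 57, 58, 59}, {55, 56, 57, 58, 59}; each meets A ∖ {58}, so x IS a limit point.
  x = 59: opens ∋ x are {57, 58, 59}, {56, 57, 58, 59}, {55, 56, 57, 58, 59}; each meets A ∖ {59}, so x IS a limit point.
Collecting: A' = {55, 56, 57, 58, 59}.


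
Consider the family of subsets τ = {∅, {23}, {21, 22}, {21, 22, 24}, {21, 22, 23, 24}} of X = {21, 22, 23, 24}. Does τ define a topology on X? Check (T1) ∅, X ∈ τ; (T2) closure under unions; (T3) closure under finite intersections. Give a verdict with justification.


τ is NOT a topology on X.

Axiom (T1): ∅ ∈ τ? Yes; X ∈ τ? Yes.
Axiom (T2/T3): check pairwise unions and intersections of members of τ.
Counterexample for (T2): {23} ∪ {21, 22} = {21, 22, 23} ∉ τ. Therefore τ is NOT a topology.


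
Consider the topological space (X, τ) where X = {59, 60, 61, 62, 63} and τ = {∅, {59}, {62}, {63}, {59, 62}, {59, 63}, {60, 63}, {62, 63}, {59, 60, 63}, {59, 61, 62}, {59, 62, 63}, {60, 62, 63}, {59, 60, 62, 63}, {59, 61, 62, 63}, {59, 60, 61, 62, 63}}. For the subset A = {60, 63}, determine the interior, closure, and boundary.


int(A) = {60, 63}, cl(A) = {60, 63}, ∂A = ∅.

Closed sets in (X, τ) are complements of opens:
  closed(X, τ) = {∅, {60}, {61}, {59, 61}, {60, 61}, {60, 63}, {61, 62}, {59, 60, 61}, {59, 61, 62}, {60, 61, 62}, {60, 61, 63}, {59, 60, 61, 62}, {59, 60, 61, 63}, {60, 61, 62, 63}, {59, 60, 61, 62, 63}}.
int(A) = ⋃ {U ∈ τ : U ⊆ A}. Opens contained in A: ∅, {63}, {60, 63}.
Taking the union of these: int(A) = {60, 63}.
cl(A) = ⋂ {C closed : A ⊆ C}. Closed sets containing A: {60, 63}, {60, 61, 63}, {59, 60, 61, 63}, {60, 61, 62, 63}, {59, 60, 61, 62, 63}.
Intersecting these: cl(A) = {60, 63}.
∂A = cl(A) ∖ int(A) = {60, 63} ∖ {60, 63} = ∅.


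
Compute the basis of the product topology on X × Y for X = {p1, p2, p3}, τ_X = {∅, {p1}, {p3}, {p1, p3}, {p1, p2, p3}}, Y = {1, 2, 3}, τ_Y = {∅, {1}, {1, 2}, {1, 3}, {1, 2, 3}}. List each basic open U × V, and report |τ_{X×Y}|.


Basis B = {∅ × ∅, {p1} × {1}, {p3} × {1}, {p1} × {1, 2}, {p1} × {1, 3}, {p1, p3} × {1}, {p3} × {1, 2}, {p3} × {1, 3}, {p1} × {1, 2, 3}, {p1, p2, p3} × {1}, {p3} × {1, 2, 3}, {p1, p3} × {1, 2}, {p1, p3} × {1, 3}, {p1, p3} × {1, 2, 3}, {p1, p2, p3} × {1, 2}, {p1, p2, p3} × {1, 3}, {p1, p2, p3} × {1, 2, 3}}; |τ_{X×Y}| = 50.

Enumerate products U × V with U ∈ τ_X, V ∈ τ_Y (deduplicated):
  ∅ × ∅ = {} (∅)
  {p1} × {1} = {(p1,1)}
  {p3} × {1} = {(p3,1)}
  {p1} × {1, 2} = {(p1,1), (p1,2)}
  {p1} × {1, 3} = {(p1,1), (p1,3)}
  {p1, p3} × {1} = {(p1,1), (p3,1)}
  {p3} × {1, 2} = {(p3,1), (p3,2)}
  {p3} × {1, 3} = {(p3,1), (p3,3)}
  {p1} × {1, 2, 3} = {(p1,1), (p1,2), (p1,3)}
  {p1, p2, p3} × {1} = {(p1,1), (p2,1), (p3,1)}
  {p3} × {1, 2, 3} = {(p3,1), (p3,2), (p3,3)}
  {p1, p3} × {1, 2} = {(p1,1), (p1,2), (p3,1), (p3,2)}
  {p1, p3} × {1, 3} = {(p1,1), (p1,3), (p3,1), (p3,3)}
  {p1, p3} × {1, 2, 3} = {(p1,1), (p1,2), (p1,3), (p3,1), (p3,2), (p3,3)}
  {p1, p2, p3} × {1, 2} = {(p1,1), (p1,2), (p2,1), (p2,2), (p3,1), (p3,2)}
  {p1, p2, p3} × {1, 3} = {(p1,1), (p1,3), (p2,1), (p2,3), (p3,1), (p3,3)}
  {p1, p2, p3} × {1, 2, 3} = {(p1,1), (p1,2), (p1,3), (p2,1), (p2,2), (p2,3), (p3,1), (p3,2), (p3,3)}
These 17 distinct sets form the basis B.
Close under arbitrary unions to get τ_{X×Y}; counting gives |τ_{X×Y}| = 50.


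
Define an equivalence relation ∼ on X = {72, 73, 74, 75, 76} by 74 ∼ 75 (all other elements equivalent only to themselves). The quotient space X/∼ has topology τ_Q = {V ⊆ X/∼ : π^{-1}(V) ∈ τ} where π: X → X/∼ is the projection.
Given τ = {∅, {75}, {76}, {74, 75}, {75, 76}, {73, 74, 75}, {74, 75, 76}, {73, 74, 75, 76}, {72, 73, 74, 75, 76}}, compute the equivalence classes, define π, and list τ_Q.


X/∼ = {[72], [73], [74=75], [76]}; |τ_Q| = 7.

Equivalence classes: [72], [73], [74=75], [76].
Quotient map π: X → X/∼ sends 72 ↦ [72], 73 ↦ [73], 74 ↦ [74=75], 75 ↦ [74=75], 76 ↦ [76].
For each subset V ⊆ X/∼, compute π^{-1}(V) ⊆ X and check whether π^{-1}(V) ∈ τ. V is open in τ_Q iff π^{-1}(V) ∈ τ.
  V = {}: π^{-1}(V) = ∅ ∈ τ ✓.
  V = {[72]}: π^{-1}(V) = {72} ∉ τ ✗.
  V = {[73]}: π^{-1}(V) = {73} ∉ τ ✗.
  V = {[72], [73]}: π^{-1}(V) = {72, 73} ∉ τ ✗.
  V = {[74=75]}: π^{-1}(V) = {74, 75} ∈ τ ✓.
  V = {[72], [74=75]}: π^{-1}(V) = {72, 74, 75} ∉ τ ✗.
  V = {[73], [74=75]}: π^{-1}(V) = {73, 74, 75} ∈ τ ✓.
  V = {[72], [73], [74=75]}: π^{-1}(V) = {72, 73, 74, 75} ∉ τ ✗.
  V = {[76]}: π^{-1}(V) = {76} ∈ τ ✓.
  V = {[72], [76]}: π^{-1}(V) = {72, 76} ∉ τ ✗.
  V = {[73], [76]}: π^{-1}(V) = {73, 76} ∉ τ ✗.
  V = {[72], [73], [76]}: π^{-1}(V) = {72, 73, 76} ∉ τ ✗.
  V = {[74=75], [76]}: π^{-1}(V) = {74, 75, 76} ∈ τ ✓.
  V = {[72], [74=75], [76]}: π^{-1}(V) = {72, 74, 75, 76} ∉ τ ✗.
  V = {[73], [74=75], [76]}: π^{-1}(V) = {73, 74, 75, 76} ∈ τ ✓.
  V = {[72], [73], [74=75], [76]}: π^{-1}(V) = {72, 73, 74, 75, 76} ∈ τ ✓.
Open sets in the quotient: τ_Q = {{}, {[74=75]}, {[73], [74=75]}, {[76]}, {[74=75], [76]}, {[73], [74=75], [76]}, {[72], [73], [74=75], [76]}} (7 elements).


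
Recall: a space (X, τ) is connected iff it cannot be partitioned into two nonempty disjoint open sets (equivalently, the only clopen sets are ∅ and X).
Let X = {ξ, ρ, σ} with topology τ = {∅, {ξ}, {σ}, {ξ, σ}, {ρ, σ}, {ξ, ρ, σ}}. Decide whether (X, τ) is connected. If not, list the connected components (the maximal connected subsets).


(X, τ) is disconnected; components = [{ξ}, {ρ, σ}].

Find clopen sets (U ∈ τ with X ∖ U ∈ τ):
  U = ∅, X ∖ U = {ξ, ρ, σ} — both open, so U is clopen.
  U = {ξ}, X ∖ U = {ρ, σ} — both open, so U is clopen.
  U = {ρ, σ}, X ∖ U = {ξ} — both open, so U is clopen.
  U = {ξ, ρ, σ}, X ∖ U = ∅ — both open, so U is clopen.
Nontrivial clopen(s) exist: e.g. {ξ}. So (X, τ) is disconnected.
Compute connected components by grouping points that agree on all clopens:
  component: {ξ}
  component: {ρ, σ}


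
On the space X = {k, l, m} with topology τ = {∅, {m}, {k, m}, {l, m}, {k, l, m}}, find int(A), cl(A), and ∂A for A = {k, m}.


int(A) = {k, m}, cl(A) = {k, l, m}, ∂A = {l}.

Closed sets in (X, τ) are complements of opens:
  closed(X, τ) = {∅, {k}, {l}, {k, l}, {k, l, m}}.
int(A) = ⋃ {U ∈ τ : U ⊆ A}. Opens contained in A: ∅, {m}, {k, m}.
Taking the union of these: int(A) = {k, m}.
cl(A) = ⋂ {C closed : A ⊆ C}. Closed sets containing A: {k, l, m}.
Intersecting these: cl(A) = {k, l, m}.
∂A = cl(A) ∖ int(A) = {k, l, m} ∖ {k, m} = {l}.


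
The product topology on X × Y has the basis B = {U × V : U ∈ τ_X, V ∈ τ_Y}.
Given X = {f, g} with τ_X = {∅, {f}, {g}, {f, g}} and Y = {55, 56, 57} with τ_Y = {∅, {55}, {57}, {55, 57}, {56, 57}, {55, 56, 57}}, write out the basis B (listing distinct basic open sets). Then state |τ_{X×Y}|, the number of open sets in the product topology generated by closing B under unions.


Basis B = {∅ × ∅, {f} × {55}, {f} × {57}, {g} × {55}, {g} × {57}, {f} × {55, 57}, {f, g} × {55}, {f} × {56, 57}, {f, g} × {57}, {g} × {55, 57}, {g} × {56, 57}, {f} × {55, 56, 57}, {g} × {55, 56, 57}, {f, g} × {55, 57}, {f, g} × {56, 57}, {f, g} × {55, 56, 57}}; |τ_{X×Y}| = 36.

Enumerate products U × V with U ∈ τ_X, V ∈ τ_Y (deduplicated):
  ∅ × ∅ = {} (∅)
  {f} × {55} = {(f,55)}
  {f} × {57} = {(f,57)}
  {g} × {55} = {(g,55)}
  {g} × {57} = {(g,57)}
  {f} × {55, 57} = {(f,55), (f,57)}
  {f, g} × {55} = {(f,55), (g,55)}
  {f} × {56, 57} = {(f,56), (f,57)}
  {f, g} × {57} = {(f,57), (g,57)}
  {g} × {55, 57} = {(g,55), (g,57)}
  {g} × {56, 57} = {(g,56), (g,57)}
  {f} × {55, 56, 57} = {(f,55), (f,56), (f,57)}
  {g} × {55, 56, 57} = {(g,55), (g,56), (g,57)}
  {f, g} × {55, 57} = {(f,55), (f,57), (g,55), (g,57)}
  {f, g} × {56, 57} = {(f,56), (f,57), (g,56), (g,57)}
  {f, g} × {55, 56, 57} = {(f,55), (f,56), (f,57), (g,55), (g,56), (g,57)}
These 16 distinct sets form the basis B.
Close under arbitrary unions to get τ_{X×Y}; counting gives |τ_{X×Y}| = 36.


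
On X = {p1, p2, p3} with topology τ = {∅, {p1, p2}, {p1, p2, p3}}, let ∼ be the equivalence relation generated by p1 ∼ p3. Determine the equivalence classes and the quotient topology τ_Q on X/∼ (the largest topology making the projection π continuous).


X/∼ = {[p1=p3], [p2]}; |τ_Q| = 2.

Equivalence classes: [p1=p3], [p2].
Quotient map π: X → X/∼ sends p1 ↦ [p1=p3], p2 ↦ [p2], p3 ↦ [p1=p3].
For each subset V ⊆ X/∼, compute π^{-1}(V) ⊆ X and check whether π^{-1}(V) ∈ τ. V is open in τ_Q iff π^{-1}(V) ∈ τ.
  V = {}: π^{-1}(V) = ∅ ∈ τ ✓.
  V = {[p1=p3]}: π^{-1}(V) = {p1, p3} ∉ τ ✗.
  V = {[p2]}: π^{-1}(V) = {p2} ∉ τ ✗.
  V = {[p1=p3], [p2]}: π^{-1}(V) = {p1, p2, p3} ∈ τ ✓.
Open sets in the quotient: τ_Q = {{}, {[p1=p3], [p2]}} (2 elements).


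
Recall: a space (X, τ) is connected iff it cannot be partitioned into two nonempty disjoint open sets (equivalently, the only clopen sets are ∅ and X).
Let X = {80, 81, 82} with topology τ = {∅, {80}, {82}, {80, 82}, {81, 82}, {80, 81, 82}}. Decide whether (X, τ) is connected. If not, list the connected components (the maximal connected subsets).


(X, τ) is disconnected; components = [{80}, {81, 82}].

Find clopen sets (U ∈ τ with X ∖ U ∈ τ):
  U = ∅, X ∖ U = {80, 81, 82} — both open, so U is clopen.
  U = {80}, X ∖ U = {81, 82} — both open, so U is clopen.
  U = {81, 82}, X ∖ U = {80} — both open, so U is clopen.
  U = {80, 81, 82}, X ∖ U = ∅ — both open, so U is clopen.
Nontrivial clopen(s) exist: e.g. {80}. So (X, τ) is disconnected.
Compute connected components by grouping points that agree on all clopens:
  component: {80}
  component: {81, 82}


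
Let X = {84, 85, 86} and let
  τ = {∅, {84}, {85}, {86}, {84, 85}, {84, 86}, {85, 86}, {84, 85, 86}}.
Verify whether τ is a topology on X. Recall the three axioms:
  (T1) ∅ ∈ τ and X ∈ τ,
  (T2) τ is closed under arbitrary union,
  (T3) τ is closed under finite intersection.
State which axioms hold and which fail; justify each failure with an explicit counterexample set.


τ IS a topology on X.

Axiom (T1): ∅ ∈ τ? Yes; X ∈ τ? Yes.
Axiom (T2/T3): check pairwise unions and intersections of members of τ.
All pairwise intersections and unions checked — each lies in τ. Therefore τ satisfies (T1), (T2), (T3): it IS a topology on X.


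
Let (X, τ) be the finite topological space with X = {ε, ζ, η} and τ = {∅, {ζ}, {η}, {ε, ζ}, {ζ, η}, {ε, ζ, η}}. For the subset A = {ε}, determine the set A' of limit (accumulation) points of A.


A' = ∅

For each x ∈ X, list the open sets U ∈ τ with x ∈ U, then check whether U ∩ (A ∖ {x}) ≠ ∅ for every such U.
  x = ε: open {ε, ζ} ∋ x has {ε, ζ} ∩ (A ∖ {ε}) = ∅, so x is NOT a limit point.
  x = ζ: open {ζ} ∋ x has {ζ} ∩ (A ∖ {ζ}) = ∅, so x is NOT a limit point.
  x = η: open {η} ∋ x has {η} ∩ (A ∖ {η}) = ∅, so x is NOT a limit point.
Collecting: A' = ∅.


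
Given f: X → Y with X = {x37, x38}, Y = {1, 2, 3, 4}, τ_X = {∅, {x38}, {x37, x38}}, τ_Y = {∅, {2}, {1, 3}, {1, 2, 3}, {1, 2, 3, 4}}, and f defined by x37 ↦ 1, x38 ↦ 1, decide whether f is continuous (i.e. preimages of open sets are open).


f IS continuous.

Compute f^{-1}(U) for each U ∈ τ_Y:
  U = ∅: f^{-1}(U) = ∅ ∈ τ_X ✓.
  U = {2}: f^{-1}(U) = ∅ ∈ τ_X ✓.
  U = {1, 3}: f^{-1}(U) = {x37, x38} ∈ τ_X ✓.
  U = {1, 2, 3}: f^{-1}(U) = {x37, x38} ∈ τ_X ✓.
  U = {1, 2, 3, 4}: f^{-1}(U) = {x37, x38} ∈ τ_X ✓.
Every preimage lies in τ_X, so f IS continuous.


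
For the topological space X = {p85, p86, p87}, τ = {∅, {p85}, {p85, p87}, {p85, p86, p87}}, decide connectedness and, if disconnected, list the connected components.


(X, τ) is connected.

Find clopen sets (U ∈ τ with X ∖ U ∈ τ):
  U = ∅, X ∖ U = {p85, p86, p87} — both open, so U is clopen.
  U = {p85, p86, p87}, X ∖ U = ∅ — both open, so U is clopen.
Only trivial clopens (∅ and X) exist, so (X, τ) is connected.
Compute connected components by grouping points that agree on all clopens:
  component: {p85, p86, p87}


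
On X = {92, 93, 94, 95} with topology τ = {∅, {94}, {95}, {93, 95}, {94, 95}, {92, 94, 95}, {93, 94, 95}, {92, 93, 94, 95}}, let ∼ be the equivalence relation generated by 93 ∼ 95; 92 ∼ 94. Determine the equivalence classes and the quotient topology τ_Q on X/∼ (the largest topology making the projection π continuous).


X/∼ = {[92=94], [93=95]}; |τ_Q| = 3.

Equivalence classes: [92=94], [93=95].
Quotient map π: X → X/∼ sends 92 ↦ [92=94], 93 ↦ [93=95], 94 ↦ [92=94], 95 ↦ [93=95].
For each subset V ⊆ X/∼, compute π^{-1}(V) ⊆ X and check whether π^{-1}(V) ∈ τ. V is open in τ_Q iff π^{-1}(V) ∈ τ.
  V = {}: π^{-1}(V) = ∅ ∈ τ ✓.
  V = {[92=94]}: π^{-1}(V) = {92, 94} ∉ τ ✗.
  V = {[93=95]}: π^{-1}(V) = {93, 95} ∈ τ ✓.
  V = {[92=94], [93=95]}: π^{-1}(V) = {92, 93, 94, 95} ∈ τ ✓.
Open sets in the quotient: τ_Q = {{}, {[93=95]}, {[92=94], [93=95]}} (3 elements).


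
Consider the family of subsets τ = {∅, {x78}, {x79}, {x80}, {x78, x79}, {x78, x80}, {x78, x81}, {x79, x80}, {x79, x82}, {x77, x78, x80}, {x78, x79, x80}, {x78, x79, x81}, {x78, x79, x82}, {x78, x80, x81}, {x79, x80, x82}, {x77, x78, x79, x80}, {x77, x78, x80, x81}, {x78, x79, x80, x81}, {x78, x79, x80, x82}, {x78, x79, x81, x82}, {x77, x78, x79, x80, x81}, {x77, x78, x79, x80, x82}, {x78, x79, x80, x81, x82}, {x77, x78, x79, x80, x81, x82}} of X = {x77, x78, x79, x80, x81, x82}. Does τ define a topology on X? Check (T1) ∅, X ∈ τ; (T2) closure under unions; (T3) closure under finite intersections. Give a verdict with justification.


τ IS a topology on X.

Axiom (T1): ∅ ∈ τ? Yes; X ∈ τ? Yes.
Axiom (T2/T3): check pairwise unions and intersections of members of τ.
All pairwise intersections and unions checked — each lies in τ. Therefore τ satisfies (T1), (T2), (T3): it IS a topology on X.


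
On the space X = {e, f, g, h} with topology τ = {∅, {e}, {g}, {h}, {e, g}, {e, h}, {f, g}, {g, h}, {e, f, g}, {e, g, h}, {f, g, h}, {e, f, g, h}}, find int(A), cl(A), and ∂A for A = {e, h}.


int(A) = {e, h}, cl(A) = {e, h}, ∂A = ∅.

Closed sets in (X, τ) are complements of opens:
  closed(X, τ) = {∅, {e}, {f}, {h}, {e, f}, {e, h}, {f, g}, {f, h}, {e, f, g}, {e, f, h}, {f, g, h}, {e, f, g, h}}.
int(A) = ⋃ {U ∈ τ : U ⊆ A}. Opens contained in A: ∅, {e}, {h}, {e, h}.
Taking the union of these: int(A) = {e, h}.
cl(A) = ⋂ {C closed : A ⊆ C}. Closed sets containing A: {e, h}, {e, f, h}, {e, f, g, h}.
Intersecting these: cl(A) = {e, h}.
∂A = cl(A) ∖ int(A) = {e, h} ∖ {e, h} = ∅.


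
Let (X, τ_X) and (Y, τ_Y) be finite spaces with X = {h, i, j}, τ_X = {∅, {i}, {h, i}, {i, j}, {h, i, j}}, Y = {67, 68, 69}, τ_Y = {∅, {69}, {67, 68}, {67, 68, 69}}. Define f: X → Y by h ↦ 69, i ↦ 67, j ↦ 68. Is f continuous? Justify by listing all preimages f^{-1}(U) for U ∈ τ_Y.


f is NOT continuous.

Compute f^{-1}(U) for each U ∈ τ_Y:
  U = ∅: f^{-1}(U) = ∅ ∈ τ_X ✓.
  U = {69}: f^{-1}(U) = {h} ∉ τ_X ✗.
  U = {67, 68}: f^{-1}(U) = {i, j} ∈ τ_X ✓.
  U = {67, 68, 69}: f^{-1}(U) = {h, i, j} ∈ τ_X ✓.
Found U = {69} with f^{-1}(U) = {h} not in τ_X. Therefore f is NOT continuous.


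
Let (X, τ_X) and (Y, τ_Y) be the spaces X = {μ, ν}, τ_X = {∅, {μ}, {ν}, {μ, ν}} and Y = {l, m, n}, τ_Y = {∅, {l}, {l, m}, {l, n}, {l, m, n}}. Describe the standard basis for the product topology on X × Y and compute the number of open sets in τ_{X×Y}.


Basis B = {∅ × ∅, {μ} × {l}, {ν} × {l}, {μ} × {l, m}, {μ} × {l, n}, {μ, ν} × {l}, {ν} × {l, m}, {ν} × {l, n}, {μ} × {l, m, n}, {ν} × {l, m, n}, {μ, ν} × {l, m}, {μ, ν} × {l, n}, {μ, ν} × {l, m, n}}; |τ_{X×Y}| = 25.

Enumerate products U × V with U ∈ τ_X, V ∈ τ_Y (deduplicated):
  ∅ × ∅ = {} (∅)
  {μ} × {l} = {(μ,l)}
  {ν} × {l} = {(ν,l)}
  {μ} × {l, m} = {(μ,l), (μ,m)}
  {μ} × {l, n} = {(μ,l), (μ,n)}
  {μ, ν} × {l} = {(μ,l), (ν,l)}
  {ν} × {l, m} = {(ν,l), (ν,m)}
  {ν} × {l, n} = {(ν,l), (ν,n)}
  {μ} × {l, m, n} = {(μ,l), (μ,m), (μ,n)}
  {ν} × {l, m, n} = {(ν,l), (ν,m), (ν,n)}
  {μ, ν} × {l, m} = {(μ,l), (μ,m), (ν,l), (ν,m)}
  {μ, ν} × {l, n} = {(μ,l), (μ,n), (ν,l), (ν,n)}
  {μ, ν} × {l, m, n} = {(μ,l), (μ,m), (μ,n), (ν,l), (ν,m), (ν,n)}
These 13 distinct sets form the basis B.
Close under arbitrary unions to get τ_{X×Y}; counting gives |τ_{X×Y}| = 25.


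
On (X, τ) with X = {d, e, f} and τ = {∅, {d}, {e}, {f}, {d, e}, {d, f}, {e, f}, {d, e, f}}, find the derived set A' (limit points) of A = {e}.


A' = ∅

For each x ∈ X, list the open sets U ∈ τ with x ∈ U, then check whether U ∩ (A ∖ {x}) ≠ ∅ for every such U.
  x = d: open {d} ∋ x has {d} ∩ (A ∖ {d}) = ∅, so x is NOT a limit point.
  x = e: open {e} ∋ x has {e} ∩ (A ∖ {e}) = ∅, so x is NOT a limit point.
  x = f: open {f} ∋ x has {f} ∩ (A ∖ {f}) = ∅, so x is NOT a limit point.
Collecting: A' = ∅.


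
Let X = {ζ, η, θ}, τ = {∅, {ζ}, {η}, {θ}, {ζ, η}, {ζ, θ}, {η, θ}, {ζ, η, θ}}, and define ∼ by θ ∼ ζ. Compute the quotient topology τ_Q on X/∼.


X/∼ = {[ζ=θ], [η]}; |τ_Q| = 4.

Equivalence classes: [ζ=θ], [η].
Quotient map π: X → X/∼ sends ζ ↦ [ζ=θ], η ↦ [η], θ ↦ [ζ=θ].
For each subset V ⊆ X/∼, compute π^{-1}(V) ⊆ X and check whether π^{-1}(V) ∈ τ. V is open in τ_Q iff π^{-1}(V) ∈ τ.
  V = {}: π^{-1}(V) = ∅ ∈ τ ✓.
  V = {[ζ=θ]}: π^{-1}(V) = {ζ, θ} ∈ τ ✓.
  V = {[η]}: π^{-1}(V) = {η} ∈ τ ✓.
  V = {[ζ=θ], [η]}: π^{-1}(V) = {ζ, η, θ} ∈ τ ✓.
Open sets in the quotient: τ_Q = {{}, {[ζ=θ]}, {[η]}, {[ζ=θ], [η]}} (4 elements).


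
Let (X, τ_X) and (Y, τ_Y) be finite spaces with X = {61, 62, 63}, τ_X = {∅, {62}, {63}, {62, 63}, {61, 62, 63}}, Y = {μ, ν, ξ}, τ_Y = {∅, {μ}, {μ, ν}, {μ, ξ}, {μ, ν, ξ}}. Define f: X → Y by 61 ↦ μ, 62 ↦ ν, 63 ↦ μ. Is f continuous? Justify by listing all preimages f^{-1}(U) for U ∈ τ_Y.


f is NOT continuous.

Compute f^{-1}(U) for each U ∈ τ_Y:
  U = ∅: f^{-1}(U) = ∅ ∈ τ_X ✓.
  U = {μ}: f^{-1}(U) = {61, 63} ∉ τ_X ✗.
  U = {μ, ν}: f^{-1}(U) = {61, 62, 63} ∈ τ_X ✓.
  U = {μ, ξ}: f^{-1}(U) = {61, 63} ∉ τ_X ✗.
  U = {μ, ν, ξ}: f^{-1}(U) = {61, 62, 63} ∈ τ_X ✓.
Found U = {μ} with f^{-1}(U) = {61, 63} not in τ_X. Therefore f is NOT continuous.


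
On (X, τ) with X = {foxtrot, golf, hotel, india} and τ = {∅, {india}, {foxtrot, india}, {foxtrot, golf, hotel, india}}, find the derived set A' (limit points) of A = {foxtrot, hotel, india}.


A' = {foxtrot, golf, hotel}

For each x ∈ X, list the open sets U ∈ τ with x ∈ U, then check whether U ∩ (A ∖ {x}) ≠ ∅ for every such U.
  x = foxtrot: opens ∋ x are {foxtrot, india}, {foxtrot, golf, hotel, india}; each meets A ∖ {foxtrot}, so x IS a limit point.
  x = golf: opens ∋ x are {foxtrot, golf, hotel, india}; each meets A ∖ {golf}, so x IS a limit point.
  x = hotel: opens ∋ x are {foxtrot, golf, hotel, india}; each meets A ∖ {hotel}, so x IS a limit point.
  x = india: open {india} ∋ x has {india} ∩ (A ∖ {india}) = ∅, so x is NOT a limit point.
Collecting: A' = {foxtrot, golf, hotel}.


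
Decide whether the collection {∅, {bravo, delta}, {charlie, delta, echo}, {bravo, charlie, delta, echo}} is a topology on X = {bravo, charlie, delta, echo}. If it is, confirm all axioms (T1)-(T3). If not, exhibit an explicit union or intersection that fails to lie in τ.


τ is NOT a topology on X.

Axiom (T1): ∅ ∈ τ? Yes; X ∈ τ? Yes.
Axiom (T2/T3): check pairwise unions and intersections of members of τ.
Counterexample for (T3): {bravo, delta} ∩ {charlie, delta, echo} = {delta} ∉ τ. Therefore τ is NOT a topology.


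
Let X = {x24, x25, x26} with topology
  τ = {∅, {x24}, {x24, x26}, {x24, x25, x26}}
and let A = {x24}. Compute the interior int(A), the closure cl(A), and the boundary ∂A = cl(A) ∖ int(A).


int(A) = {x24}, cl(A) = {x24, x25, x26}, ∂A = {x25, x26}.

Closed sets in (X, τ) are complements of opens:
  closed(X, τ) = {∅, {x25}, {x25, x26}, {x24, x25, x26}}.
int(A) = ⋃ {U ∈ τ : U ⊆ A}. Opens contained in A: ∅, {x24}.
Taking the union of these: int(A) = {x24}.
cl(A) = ⋂ {C closed : A ⊆ C}. Closed sets containing A: {x24, x25, x26}.
Intersecting these: cl(A) = {x24, x25, x26}.
∂A = cl(A) ∖ int(A) = {x24, x25, x26} ∖ {x24} = {x25, x26}.


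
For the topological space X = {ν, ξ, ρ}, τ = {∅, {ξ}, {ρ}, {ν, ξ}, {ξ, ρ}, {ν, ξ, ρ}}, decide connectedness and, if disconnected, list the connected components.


(X, τ) is disconnected; components = [{ρ}, {ν, ξ}].

Find clopen sets (U ∈ τ with X ∖ U ∈ τ):
  U = ∅, X ∖ U = {ν, ξ, ρ} — both open, so U is clopen.
  U = {ρ}, X ∖ U = {ν, ξ} — both open, so U is clopen.
  U = {ν, ξ}, X ∖ U = {ρ} — both open, so U is clopen.
  U = {ν, ξ, ρ}, X ∖ U = ∅ — both open, so U is clopen.
Nontrivial clopen(s) exist: e.g. {ν, ξ}. So (X, τ) is disconnected.
Compute connected components by grouping points that agree on all clopens:
  component: {ρ}
  component: {ν, ξ}


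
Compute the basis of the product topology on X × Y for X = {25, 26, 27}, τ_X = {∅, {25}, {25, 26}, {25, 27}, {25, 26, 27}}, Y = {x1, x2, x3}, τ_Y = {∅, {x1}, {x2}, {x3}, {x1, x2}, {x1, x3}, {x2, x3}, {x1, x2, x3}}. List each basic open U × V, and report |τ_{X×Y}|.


Basis B = {∅ × ∅, {25} × {x1}, {25} × {x2}, {25} × {x3}, {25} × {x1, x2}, {25} × {x1, x3}, {25, 26} × {x1}, {25, 27} × {x1}, {25} × {x2, x3}, {25, 26} × {x2}, {25, 27} × {x2}, {25, 26} × {x3}, {25, 27} × {x3}, {25} × {x1, x2, x3}, {25, 26, 27} × {x1}, {25, 26, 27} × {x2}, {25, 26, 27} × {x3}, {25, 26} × {x1, x2}, {25, 27} × {x1, x2}, {25, 26} × {x1, x3}, {25, 27} × {x1, x3}, {25, 26} × {x2, x3}, {25, 27} × {x2, x3}, {25, 26} × {x1, x2, x3}, {25, 27} × {x1, x2, x3}, {25, 26, 27} × {x1, x2}, {25, 26, 27} × {x1, x3}, {25, 26, 27} × {x2, x3}, {25, 26, 27} × {x1, x2, x3}}; |τ_{X×Y}| = 125.

Enumerate products U × V with U ∈ τ_X, V ∈ τ_Y (deduplicated):
  ∅ × ∅ = {} (∅)
  {25} × {x1} = {(25,x1)}
  {25} × {x2} = {(25,x2)}
  {25} × {x3} = {(25,x3)}
  {25} × {x1, x2} = {(25,x1), (25,x2)}
  {25} × {x1, x3} = {(25,x1), (25,x3)}
  {25, 26} × {x1} = {(25,x1), (26,x1)}
  {25, 27} × {x1} = {(25,x1), (27,x1)}
  {25} × {x2, x3} = {(25,x2), (25,x3)}
  {25, 26} × {x2} = {(25,x2), (26,x2)}
  {25, 27} × {x2} = {(25,x2), (27,x2)}
  {25, 26} × {x3} = {(25,x3), (26,x3)}
  {25, 27} × {x3} = {(25,x3), (27,x3)}
  {25} × {x1, x2, x3} = {(25,x1), (25,x2), (25,x3)}
  {25, 26, 27} × {x1} = {(25,x1), (26,x1), (27,x1)}
  {25, 26, 27} × {x2} = {(25,x2), (26,x2), (27,x2)}
  {25, 26, 27} × {x3} = {(25,x3), (26,x3), (27,x3)}
  {25, 26} × {x1, x2} = {(25,x1), (25,x2), (26,x1), (26,x2)}
  {25, 27} × {x1, x2} = {(25,x1), (25,x2), (27,x1), (27,x2)}
  {25, 26} × {x1, x3} = {(25,x1), (25,x3), (26,x1), (26,x3)}
  {25, 27} × {x1, x3} = {(25,x1), (25,x3), (27,x1), (27,x3)}
  {25, 26} × {x2, x3} = {(25,x2), (25,x3), (26,x2), (26,x3)}
  {25, 27} × {x2, x3} = {(25,x2), (25,x3), (27,x2), (27,x3)}
  {25, 26} × {x1, x2, x3} = {(25,x1), (25,x2), (25,x3), (26,x1), (26,x2), (26,x3)}
  {25, 27} × {x1, x2, x3} = {(25,x1), (25,x2), (25,x3), (27,x1), (27,x2), (27,x3)}
  {25, 26, 27} × {x1, x2} = {(25,x1), (25,x2), (26,x1), (26,x2), (27,x1), (27,x2)}
  {25, 26, 27} × {x1, x3} = {(25,x1), (25,x3), (26,x1), (26,x3), (27,x1), (27,x3)}
  {25, 26, 27} × {x2, x3} = {(25,x2), (25,x3), (26,x2), (26,x3), (27,x2), (27,x3)}
  {25, 26, 27} × {x1, x2, x3} = {(25,x1), (25,x2), (25,x3), (26,x1), (26,x2), (26,x3), (27,x1), (27,x2), (27,x3)}
These 29 distinct sets form the basis B.
Close under arbitrary unions to get τ_{X×Y}; counting gives |τ_{X×Y}| = 125.


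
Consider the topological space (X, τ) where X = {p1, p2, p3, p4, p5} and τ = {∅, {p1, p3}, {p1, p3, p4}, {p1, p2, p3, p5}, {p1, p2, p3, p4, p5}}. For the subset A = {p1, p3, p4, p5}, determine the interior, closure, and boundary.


int(A) = {p1, p3, p4}, cl(A) = {p1, p2, p3, p4, p5}, ∂A = {p2, p5}.

Closed sets in (X, τ) are complements of opens:
  closed(X, τ) = {∅, {p4}, {p2, p5}, {p2, p4, p5}, {p1, p2, p3, p4, p5}}.
int(A) = ⋃ {U ∈ τ : U ⊆ A}. Opens contained in A: ∅, {p1, p3}, {p1, p3, p4}.
Taking the union of these: int(A) = {p1, p3, p4}.
cl(A) = ⋂ {C closed : A ⊆ C}. Closed sets containing A: {p1, p2, p3, p4, p5}.
Intersecting these: cl(A) = {p1, p2, p3, p4, p5}.
∂A = cl(A) ∖ int(A) = {p1, p2, p3, p4, p5} ∖ {p1, p3, p4} = {p2, p5}.


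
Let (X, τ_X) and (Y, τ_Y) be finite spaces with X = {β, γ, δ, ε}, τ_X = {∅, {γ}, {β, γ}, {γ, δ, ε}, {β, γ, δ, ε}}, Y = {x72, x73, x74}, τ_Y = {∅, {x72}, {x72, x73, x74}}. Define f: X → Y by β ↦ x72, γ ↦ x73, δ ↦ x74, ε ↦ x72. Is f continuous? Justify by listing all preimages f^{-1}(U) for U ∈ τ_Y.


f is NOT continuous.

Compute f^{-1}(U) for each U ∈ τ_Y:
  U = ∅: f^{-1}(U) = ∅ ∈ τ_X ✓.
  U = {x72}: f^{-1}(U) = {β, ε} ∉ τ_X ✗.
  U = {x72, x73, x74}: f^{-1}(U) = {β, γ, δ, ε} ∈ τ_X ✓.
Found U = {x72} with f^{-1}(U) = {β, ε} not in τ_X. Therefore f is NOT continuous.


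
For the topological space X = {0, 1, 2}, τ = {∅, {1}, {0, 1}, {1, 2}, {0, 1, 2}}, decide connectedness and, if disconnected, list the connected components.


(X, τ) is connected.

Find clopen sets (U ∈ τ with X ∖ U ∈ τ):
  U = ∅, X ∖ U = {0, 1, 2} — both open, so U is clopen.
  U = {0, 1, 2}, X ∖ U = ∅ — both open, so U is clopen.
Only trivial clopens (∅ and X) exist, so (X, τ) is connected.
Compute connected components by grouping points that agree on all clopens:
  component: {0, 1, 2}


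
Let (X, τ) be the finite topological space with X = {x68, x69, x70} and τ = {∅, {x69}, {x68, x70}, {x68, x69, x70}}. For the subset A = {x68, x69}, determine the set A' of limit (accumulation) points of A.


A' = {x70}

For each x ∈ X, list the open sets U ∈ τ with x ∈ U, then check whether U ∩ (A ∖ {x}) ≠ ∅ for every such U.
  x = x68: open {x68, x70} ∋ x has {x68, x70} ∩ (A ∖ {x68}) = ∅, so x is NOT a limit point.
  x = x69: open {x69} ∋ x has {x69} ∩ (A ∖ {x69}) = ∅, so x is NOT a limit point.
  x = x70: opens ∋ x are {x68, x70}, {x68, x69, x70}; each meets A ∖ {x70}, so x IS a limit point.
Collecting: A' = {x70}.


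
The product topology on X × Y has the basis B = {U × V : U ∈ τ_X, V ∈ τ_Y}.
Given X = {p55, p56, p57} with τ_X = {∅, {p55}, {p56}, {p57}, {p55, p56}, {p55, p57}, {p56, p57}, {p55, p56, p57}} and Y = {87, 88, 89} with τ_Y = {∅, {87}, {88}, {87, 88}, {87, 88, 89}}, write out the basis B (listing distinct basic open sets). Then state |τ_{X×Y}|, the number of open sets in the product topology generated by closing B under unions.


Basis B = {∅ × ∅, {p55} × {87}, {p55} × {88}, {p56} × {87}, {p56} × {88}, {p57} × {87}, {p57} × {88}, {p55} × {87, 88}, {p55, p56} × {87}, {p55, p57} × {87}, {p55, p56} × {88}, {p55, p57} × {88}, {p56} × {87, 88}, {p56, p57} × {87}, {p56, p57} × {88}, {p57} × {87, 88}, {p55} × {87, 88, 89}, {p55, p56, p57} × {87}, {p55, p56, p57} × {88}, {p56} × {87, 88, 89}, {p57} × {87, 88, 89}, {p55, p56} × {87, 88}, {p55, p57} × {87, 88}, {p56, p57} × {87, 88}, {p55, p56} × {87, 88, 89}, {p55, p57} × {87, 88, 89}, {p55, p56, p57} × {87, 88}, {p56, p57} × {87, 88, 89}, {p55, p56, p57} × {87, 88, 89}}; |τ_{X×Y}| = 125.

Enumerate products U × V with U ∈ τ_X, V ∈ τ_Y (deduplicated):
  ∅ × ∅ = {} (∅)
  {p55} × {87} = {(p55,87)}
  {p55} × {88} = {(p55,88)}
  {p56} × {87} = {(p56,87)}
  {p56} × {88} = {(p56,88)}
  {p57} × {87} = {(p57,87)}
  {p57} × {88} = {(p57,88)}
  {p55} × {87, 88} = {(p55,87), (p55,88)}
  {p55, p56} × {87} = {(p55,87), (p56,87)}
  {p55, p57} × {87} = {(p55,87), (p57,87)}
  {p55, p56} × {88} = {(p55,88), (p56,88)}
  {p55, p57} × {88} = {(p55,88), (p57,88)}
  {p56} × {87, 88} = {(p56,87), (p56,88)}
  {p56, p57} × {87} = {(p56,87), (p57,87)}
  {p56, p57} × {88} = {(p56,88), (p57,88)}
  {p57} × {87, 88} = {(p57,87), (p57,88)}
  {p55} × {87, 88, 89} = {(p55,87), (p55,88), (p55,89)}
  {p55, p56, p57} × {87} = {(p55,87), (p56,87), (p57,87)}
  {p55, p56, p57} × {88} = {(p55,88), (p56,88), (p57,88)}
  {p56} × {87, 88, 89} = {(p56,87), (p56,88), (p56,89)}
  {p57} × {87, 88, 89} = {(p57,87), (p57,88), (p57,89)}
  {p55, p56} × {87, 88} = {(p55,87), (p55,88), (p56,87), (p56,88)}
  {p55, p57} × {87, 88} = {(p55,87), (p55,88), (p57,87), (p57,88)}
  {p56, p57} × {87, 88} = {(p56,87), (p56,88), (p57,87), (p57,88)}
  {p55, p56} × {87, 88, 89} = {(p55,87), (p55,88), (p55,89), (p56,87), (p56,88), (p56,89)}
  {p55, p57} × {87, 88, 89} = {(p55,87), (p55,88), (p55,89), (p57,87), (p57,88), (p57,89)}
  {p55, p56, p57} × {87, 88} = {(p55,87), (p55,88), (p56,87), (p56,88), (p57,87), (p57,88)}
  {p56, p57} × {87, 88, 89} = {(p56,87), (p56,88), (p56,89), (p57,87), (p57,88), (p57,89)}
  {p55, p56, p57} × {87, 88, 89} = {(p55,87), (p55,88), (p55,89), (p56,87), (p56,88), (p56,89), (p57,87), (p57,88), (p57,89)}
These 29 distinct sets form the basis B.
Close under arbitrary unions to get τ_{X×Y}; counting gives |τ_{X×Y}| = 125.


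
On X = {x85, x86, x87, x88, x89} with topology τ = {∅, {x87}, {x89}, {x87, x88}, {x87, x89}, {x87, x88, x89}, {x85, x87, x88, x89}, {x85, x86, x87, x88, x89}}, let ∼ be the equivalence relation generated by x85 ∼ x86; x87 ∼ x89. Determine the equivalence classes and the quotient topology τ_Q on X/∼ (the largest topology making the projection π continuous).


X/∼ = {[x85=x86], [x87=x89], [x88]}; |τ_Q| = 4.

Equivalence classes: [x85=x86], [x87=x89], [x88].
Quotient map π: X → X/∼ sends x85 ↦ [x85=x86], x86 ↦ [x85=x86], x87 ↦ [x87=x89], x88 ↦ [x88], x89 ↦ [x87=x89].
For each subset V ⊆ X/∼, compute π^{-1}(V) ⊆ X and check whether π^{-1}(V) ∈ τ. V is open in τ_Q iff π^{-1}(V) ∈ τ.
  V = {}: π^{-1}(V) = ∅ ∈ τ ✓.
  V = {[x85=x86]}: π^{-1}(V) = {x85, x86} ∉ τ ✗.
  V = {[x87=x89]}: π^{-1}(V) = {x87, x89} ∈ τ ✓.
  V = {[x85=x86], [x87=x89]}: π^{-1}(V) = {x85, x86, x87, x89} ∉ τ ✗.
  V = {[x88]}: π^{-1}(V) = {x88} ∉ τ ✗.
  V = {[x85=x86], [x88]}: π^{-1}(V) = {x85, x86, x88} ∉ τ ✗.
  V = {[x87=x89], [x88]}: π^{-1}(V) = {x87, x88, x89} ∈ τ ✓.
  V = {[x85=x86], [x87=x89], [x88]}: π^{-1}(V) = {x85, x86, x87, x88, x89} ∈ τ ✓.
Open sets in the quotient: τ_Q = {{}, {[x87=x89]}, {[x87=x89], [x88]}, {[x85=x86], [x87=x89], [x88]}} (4 elements).


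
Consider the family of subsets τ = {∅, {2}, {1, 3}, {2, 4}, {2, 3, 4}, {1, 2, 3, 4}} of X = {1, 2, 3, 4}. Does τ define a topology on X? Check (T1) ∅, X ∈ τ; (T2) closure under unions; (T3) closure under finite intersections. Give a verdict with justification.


τ is NOT a topology on X.

Axiom (T1): ∅ ∈ τ? Yes; X ∈ τ? Yes.
Axiom (T2/T3): check pairwise unions and intersections of members of τ.
Counterexample for (T2): {2} ∪ {1, 3} = {1, 2, 3} ∉ τ. Therefore τ is NOT a topology.


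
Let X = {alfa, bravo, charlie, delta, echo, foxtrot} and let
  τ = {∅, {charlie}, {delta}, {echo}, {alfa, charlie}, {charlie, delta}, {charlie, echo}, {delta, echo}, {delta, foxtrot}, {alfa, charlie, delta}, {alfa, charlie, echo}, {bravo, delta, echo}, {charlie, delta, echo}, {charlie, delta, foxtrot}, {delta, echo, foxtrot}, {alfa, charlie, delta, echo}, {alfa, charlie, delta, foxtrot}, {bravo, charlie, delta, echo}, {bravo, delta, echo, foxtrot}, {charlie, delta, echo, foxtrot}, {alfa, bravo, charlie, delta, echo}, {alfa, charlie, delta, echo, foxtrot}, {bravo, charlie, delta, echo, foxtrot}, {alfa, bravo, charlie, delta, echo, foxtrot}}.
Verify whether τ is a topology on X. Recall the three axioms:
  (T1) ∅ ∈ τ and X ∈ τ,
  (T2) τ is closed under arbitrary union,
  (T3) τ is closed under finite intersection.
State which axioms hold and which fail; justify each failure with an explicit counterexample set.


τ IS a topology on X.

Axiom (T1): ∅ ∈ τ? Yes; X ∈ τ? Yes.
Axiom (T2/T3): check pairwise unions and intersections of members of τ.
All pairwise intersections and unions checked — each lies in τ. Therefore τ satisfies (T1), (T2), (T3): it IS a topology on X.


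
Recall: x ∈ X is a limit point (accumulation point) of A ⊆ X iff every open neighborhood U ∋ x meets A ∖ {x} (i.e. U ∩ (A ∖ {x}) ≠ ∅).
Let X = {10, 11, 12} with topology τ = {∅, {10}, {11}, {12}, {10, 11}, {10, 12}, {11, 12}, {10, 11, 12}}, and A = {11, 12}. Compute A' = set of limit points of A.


A' = ∅

For each x ∈ X, list the open sets U ∈ τ with x ∈ U, then check whether U ∩ (A ∖ {x}) ≠ ∅ for every such U.
  x = 10: open {10} ∋ x has {10} ∩ (A ∖ {10}) = ∅, so x is NOT a limit point.
  x = 11: open {11} ∋ x has {11} ∩ (A ∖ {11}) = ∅, so x is NOT a limit point.
  x = 12: open {12} ∋ x has {12} ∩ (A ∖ {12}) = ∅, so x is NOT a limit point.
Collecting: A' = ∅.


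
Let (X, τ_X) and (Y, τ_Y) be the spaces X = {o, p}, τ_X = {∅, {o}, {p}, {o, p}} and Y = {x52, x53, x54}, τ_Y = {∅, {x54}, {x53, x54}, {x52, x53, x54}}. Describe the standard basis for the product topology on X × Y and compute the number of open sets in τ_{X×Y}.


Basis B = {∅ × ∅, {o} × {x54}, {p} × {x54}, {o} × {x53, x54}, {o, p} × {x54}, {p} × {x53, x54}, {o} × {x52, x53, x54}, {p} × {x52, x53, x54}, {o, p} × {x53, x54}, {o, p} × {x52, x53, x54}}; |τ_{X×Y}| = 16.

Enumerate products U × V with U ∈ τ_X, V ∈ τ_Y (deduplicated):
  ∅ × ∅ = {} (∅)
  {o} × {x54} = {(o,x54)}
  {p} × {x54} = {(p,x54)}
  {o} × {x53, x54} = {(o,x53), (o,x54)}
  {o, p} × {x54} = {(o,x54), (p,x54)}
  {p} × {x53, x54} = {(p,x53), (p,x54)}
  {o} × {x52, x53, x54} = {(o,x52), (o,x53), (o,x54)}
  {p} × {x52, x53, x54} = {(p,x52), (p,x53), (p,x54)}
  {o, p} × {x53, x54} = {(o,x53), (o,x54), (p,x53), (p,x54)}
  {o, p} × {x52, x53, x54} = {(o,x52), (o,x53), (o,x54), (p,x52), (p,x53), (p,x54)}
These 10 distinct sets form the basis B.
Close under arbitrary unions to get τ_{X×Y}; counting gives |τ_{X×Y}| = 16.


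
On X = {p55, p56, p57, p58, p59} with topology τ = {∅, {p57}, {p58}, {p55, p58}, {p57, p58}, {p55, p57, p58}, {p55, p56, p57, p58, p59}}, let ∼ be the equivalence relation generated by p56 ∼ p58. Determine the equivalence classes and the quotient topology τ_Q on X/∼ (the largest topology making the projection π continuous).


X/∼ = {[p55], [p56=p58], [p57], [p59]}; |τ_Q| = 3.

Equivalence classes: [p55], [p56=p58], [p57], [p59].
Quotient map π: X → X/∼ sends p55 ↦ [p55], p56 ↦ [p56=p58], p57 ↦ [p57], p58 ↦ [p56=p58], p59 ↦ [p59].
For each subset V ⊆ X/∼, compute π^{-1}(V) ⊆ X and check whether π^{-1}(V) ∈ τ. V is open in τ_Q iff π^{-1}(V) ∈ τ.
  V = {}: π^{-1}(V) = ∅ ∈ τ ✓.
  V = {[p55]}: π^{-1}(V) = {p55} ∉ τ ✗.
  V = {[p56=p58]}: π^{-1}(V) = {p56, p58} ∉ τ ✗.
  V = {[p55], [p56=p58]}: π^{-1}(V) = {p55, p56, p58} ∉ τ ✗.
  V = {[p57]}: π^{-1}(V) = {p57} ∈ τ ✓.
  V = {[p55], [p57]}: π^{-1}(V) = {p55, p57} ∉ τ ✗.
  V = {[p56=p58], [p57]}: π^{-1}(V) = {p56, p57, p58} ∉ τ ✗.
  V = {[p55], [p56=p58], [p57]}: π^{-1}(V) = {p55, p56, p57, p58} ∉ τ ✗.
  V = {[p59]}: π^{-1}(V) = {p59} ∉ τ ✗.
  V = {[p55], [p59]}: π^{-1}(V) = {p55, p59} ∉ τ ✗.
  V = {[p56=p58], [p59]}: π^{-1}(V) = {p56, p58, p59} ∉ τ ✗.
  V = {[p55], [p56=p58], [p59]}: π^{-1}(V) = {p55, p56, p58, p59} ∉ τ ✗.
  V = {[p57], [p59]}: π^{-1}(V) = {p57, p59} ∉ τ ✗.
  V = {[p55], [p57], [p59]}: π^{-1}(V) = {p55, p57, p59} ∉ τ ✗.
  V = {[p56=p58], [p57], [p59]}: π^{-1}(V) = {p56, p57, p58, p59} ∉ τ ✗.
  V = {[p55], [p56=p58], [p57], [p59]}: π^{-1}(V) = {p55, p56, p57, p58, p59} ∈ τ ✓.
Open sets in the quotient: τ_Q = {{}, {[p57]}, {[p55], [p56=p58], [p57], [p59]}} (3 elements).


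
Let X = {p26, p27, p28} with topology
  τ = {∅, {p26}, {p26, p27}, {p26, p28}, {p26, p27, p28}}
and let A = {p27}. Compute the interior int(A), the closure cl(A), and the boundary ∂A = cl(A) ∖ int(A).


int(A) = ∅, cl(A) = {p27}, ∂A = {p27}.

Closed sets in (X, τ) are complements of opens:
  closed(X, τ) = {∅, {p27}, {p28}, {p27, p28}, {p26, p27, p28}}.
int(A) = ⋃ {U ∈ τ : U ⊆ A}. Opens contained in A: ∅.
Taking the union of these: int(A) = ∅.
cl(A) = ⋂ {C closed : A ⊆ C}. Closed sets containing A: {p27}, {p27, p28}, {p26, p27, p28}.
Intersecting these: cl(A) = {p27}.
∂A = cl(A) ∖ int(A) = {p27} ∖ ∅ = {p27}.


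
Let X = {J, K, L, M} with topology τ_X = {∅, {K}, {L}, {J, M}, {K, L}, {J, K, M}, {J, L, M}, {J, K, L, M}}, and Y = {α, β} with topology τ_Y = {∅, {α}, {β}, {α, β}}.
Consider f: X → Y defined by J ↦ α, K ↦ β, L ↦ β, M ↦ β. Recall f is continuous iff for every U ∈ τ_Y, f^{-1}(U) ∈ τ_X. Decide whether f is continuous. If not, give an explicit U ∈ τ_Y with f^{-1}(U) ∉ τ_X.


f is NOT continuous.

Compute f^{-1}(U) for each U ∈ τ_Y:
  U = ∅: f^{-1}(U) = ∅ ∈ τ_X ✓.
  U = {α}: f^{-1}(U) = {J} ∉ τ_X ✗.
  U = {β}: f^{-1}(U) = {K, L, M} ∉ τ_X ✗.
  U = {α, β}: f^{-1}(U) = {J, K, L, M} ∈ τ_X ✓.
Found U = {α} with f^{-1}(U) = {J} not in τ_X. Therefore f is NOT continuous.
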